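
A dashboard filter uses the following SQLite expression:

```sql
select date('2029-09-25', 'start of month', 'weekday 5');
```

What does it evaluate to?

2029-09-07

`start of month` rewinds 2029-09-25 to 2029-09-01.
`weekday 5` advances to the next Friday; 2029-09-01 is a Saturday, so it moves forward to 2029-09-07.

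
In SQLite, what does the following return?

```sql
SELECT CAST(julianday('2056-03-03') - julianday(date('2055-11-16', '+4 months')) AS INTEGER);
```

-13

Adding +4 months to 2055-11-16 gives 2056-03-16.
Both dates are in March 2056: 16 − 3 = 13.
The subtraction is earlier − later, so the result is −13 → -13.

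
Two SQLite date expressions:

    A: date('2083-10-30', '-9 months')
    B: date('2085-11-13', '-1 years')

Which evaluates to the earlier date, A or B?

A

A = 2083-01-30.
B = 2084-11-13.
A is earlier.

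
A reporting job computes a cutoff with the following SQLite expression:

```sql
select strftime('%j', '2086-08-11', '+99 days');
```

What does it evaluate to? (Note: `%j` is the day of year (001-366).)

322

First apply '+99 days': 2086-08-11 → 2086-11-18.
Day-of-year for 2086-11-18: days since 2086-01-01 inclusive = 322, zero-padded to 322.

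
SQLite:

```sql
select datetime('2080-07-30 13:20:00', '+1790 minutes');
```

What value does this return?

2080-07-31 19:10:00

1790 minutes = 29h 50m; +1790 minutes from 2080-07-30 13:20:00 is 2080-07-31 19:10:00 (crosses midnight).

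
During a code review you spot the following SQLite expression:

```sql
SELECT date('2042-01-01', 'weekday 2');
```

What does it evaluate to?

`weekday 2` advances to the next Tuesday; 2042-01-01 is a Wednesday, so it moves forward to 2042-01-07.

2042-01-07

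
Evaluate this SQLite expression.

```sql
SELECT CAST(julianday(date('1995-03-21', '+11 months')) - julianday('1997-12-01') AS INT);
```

Adding +11 months to 1995-03-21 gives 1996-02-21.
8 days remain in February 1996 after the 21st (29 − 21).
Full months from March 1996 through November 1997 contribute their day counts.
Then 1 day into December 1997.
Total: 8 + 31 + 30 + 31 + 30 + 31 + 31 + 30 + 31 + 30 + 31 + 31 + 28 + 31 + 30 + 31 + 30 + 31 + 31 + 30 + 31 + 30 + 1 = 649.
The subtraction is earlier − later, so the result is −649 → -649.

-649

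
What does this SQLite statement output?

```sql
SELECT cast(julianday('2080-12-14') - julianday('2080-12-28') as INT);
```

Both dates are in December 2080: 28 − 14 = 14.
The subtraction is earlier − later, so the result is −14 → -14.

-14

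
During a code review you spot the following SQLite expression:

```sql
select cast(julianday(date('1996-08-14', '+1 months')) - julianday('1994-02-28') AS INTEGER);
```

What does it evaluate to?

Adding +1 month to 1996-08-14 gives 1996-09-14.
0 days remain in February 1994 after the 28th (28 − 28).
Full months from March 1994 through August 1996 contribute their day counts.
Then 14 days into September 1996.
Total: 0 + 31 + 30 + 31 + 30 + 31 + 31 + 30 + 31 + 30 + 31 + 31 + 28 + 31 + 30 + 31 + 30 + 31 + 31 + 30 + 31 + 30 + 31 + 31 + 29 + 31 + 30 + 31 + 30 + 31 + 31 + 14 = 929.

929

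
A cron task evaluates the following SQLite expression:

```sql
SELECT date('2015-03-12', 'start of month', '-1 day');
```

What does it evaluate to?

`start of month` rewinds 2015-03-12 to 2015-03-01.
Going back 1 day from 2015-03-01 reaches 2015-02-28 (last day of February, 28 days).

2015-02-28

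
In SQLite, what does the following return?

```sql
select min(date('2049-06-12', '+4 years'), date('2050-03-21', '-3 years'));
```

2047-03-21

date('2049-06-12', '+4 years') → 2053-06-12.
date('2050-03-21', '-3 years') → 2047-03-21.
Earlier of the two is 2047-03-21.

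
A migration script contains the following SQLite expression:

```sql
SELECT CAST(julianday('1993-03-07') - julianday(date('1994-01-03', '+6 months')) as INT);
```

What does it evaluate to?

Adding +6 months to 1994-01-03 gives 1994-07-03.
24 days remain in March 1993 after the 7th (31 − 7).
Full months from April 1993 through June 1994 contribute their day counts.
Then 3 days into July 1994.
Total: 24 + 30 + 31 + 30 + 31 + 31 + 30 + 31 + 30 + 31 + 31 + 28 + 31 + 30 + 31 + 30 + 3 = 483.
The subtraction is earlier − later, so the result is −483 → -483.

-483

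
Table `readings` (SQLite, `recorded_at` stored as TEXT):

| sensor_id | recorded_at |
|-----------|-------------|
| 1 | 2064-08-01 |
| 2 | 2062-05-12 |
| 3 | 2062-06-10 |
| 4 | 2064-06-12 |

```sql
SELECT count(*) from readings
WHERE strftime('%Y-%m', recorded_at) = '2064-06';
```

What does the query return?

1

Rows with year-month 2064-06: 2064-06-12 → 1.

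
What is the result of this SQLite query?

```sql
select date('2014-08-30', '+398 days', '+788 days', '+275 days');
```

2018-08-30

Applying '+398 days' to 2014-08-30: counting 398 days forward gives 2015-10-02.
Applying '+788 days' to 2015-10-02: counting 788 days forward gives 2017-11-28.
Applying '+275 days' to 2017-11-28: counting 275 days forward gives 2018-08-30.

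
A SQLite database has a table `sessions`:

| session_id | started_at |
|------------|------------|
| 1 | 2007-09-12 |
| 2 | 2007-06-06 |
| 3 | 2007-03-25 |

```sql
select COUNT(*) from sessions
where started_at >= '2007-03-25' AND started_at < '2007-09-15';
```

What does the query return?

3

Rows in [2007-03-25, 2007-09-15): 2007-09-12, 2007-06-06, 2007-03-25 → 3 rows.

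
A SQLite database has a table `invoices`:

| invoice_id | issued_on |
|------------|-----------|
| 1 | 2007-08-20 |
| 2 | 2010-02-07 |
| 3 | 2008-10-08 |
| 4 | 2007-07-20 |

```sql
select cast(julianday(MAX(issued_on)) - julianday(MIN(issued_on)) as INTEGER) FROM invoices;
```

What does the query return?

MIN = 2007-07-20, MAX = 2010-02-07.
11 days remain in July 2007 after the 20th (31 − 20).
Full months from August 2007 through January 2010 contribute their day counts.
Then 7 days into February 2010.
Total: 11 + 31 + 30 + 31 + 30 + 31 + 31 + 29 + 31 + 30 + 31 + 30 + 31 + 31 + 30 + 31 + 30 + 31 + 31 + 28 + 31 + 30 + 31 + 30 + 31 + 31 + 30 + 31 + 30 + 31 + 31 + 7 = 933.

933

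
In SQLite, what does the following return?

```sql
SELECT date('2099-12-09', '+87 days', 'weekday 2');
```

Applying '+87 days' to 2099-12-09: counting 87 days forward gives 2100-03-06.
`weekday 2` advances to the next Tuesday; 2100-03-06 is a Saturday, so it moves forward to 2100-03-09.

2100-03-09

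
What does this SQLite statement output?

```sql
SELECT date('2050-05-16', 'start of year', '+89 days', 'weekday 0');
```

`start of year` rewinds 2050-05-16 to 2050-01-01.
Applying '+89 days' to 2050-01-01: counting 89 days forward gives 2050-03-31.
`weekday 0` advances to the next Sunday; 2050-03-31 is a Thursday, so it moves forward to 2050-04-03.

2050-04-03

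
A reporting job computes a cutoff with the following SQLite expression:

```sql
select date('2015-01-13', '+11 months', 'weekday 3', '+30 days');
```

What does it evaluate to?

Adding +11 months to 2015-01-13 gives 2015-12-13.
`weekday 3` advances to the next Wednesday; 2015-12-13 is a Sunday, so it moves forward to 2015-12-16.
December 2015 has 31 days; 15 remain after the 16th, so 16 days reach 2016-01-01.
Advancing 14 more days within January lands on 2016-01-15.

2016-01-15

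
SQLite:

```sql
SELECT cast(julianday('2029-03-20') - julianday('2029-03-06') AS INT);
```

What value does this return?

Both dates are in March 2029: 20 − 6 = 14.

14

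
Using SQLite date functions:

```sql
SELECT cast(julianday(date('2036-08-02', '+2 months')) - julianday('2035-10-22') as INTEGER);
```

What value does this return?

346

Adding +2 months to 2036-08-02 gives 2036-10-02.
9 days remain in October 2035 after the 22nd (31 − 22).
Full months from November 2035 through September 2036 contribute their day counts.
Then 2 days into October 2036.
Total: 9 + 30 + 31 + 31 + 29 + 31 + 30 + 31 + 30 + 31 + 31 + 30 + 2 = 346.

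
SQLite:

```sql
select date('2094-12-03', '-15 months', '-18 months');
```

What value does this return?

2092-03-03

Adding -15 months to 2094-12-03 gives 2093-09-03.
Adding -18 months to 2093-09-03 gives 2092-03-03.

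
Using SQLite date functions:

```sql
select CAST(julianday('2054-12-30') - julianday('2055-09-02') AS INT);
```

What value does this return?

-246

1 day remains in December 2054 after the 30th (31 − 30).
Full months from January 2055 through August 2055 contribute their day counts.
Then 2 days into September 2055.
Total: 1 + 31 + 28 + 31 + 30 + 31 + 30 + 31 + 31 + 2 = 246.
The subtraction is earlier − later, so the result is −246 → -246.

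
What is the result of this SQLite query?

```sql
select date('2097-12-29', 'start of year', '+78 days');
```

`start of year` rewinds 2097-12-29 to 2097-01-01.
Applying '+78 days' to 2097-01-01: counting 78 days forward gives 2097-03-20.

2097-03-20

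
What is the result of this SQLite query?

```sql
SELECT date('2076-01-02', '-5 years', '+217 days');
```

Adding -5 years to 2076-01-02 gives 2071-01-02.
Applying '+217 days' to 2071-01-02: counting 217 days forward gives 2071-08-07.

2071-08-07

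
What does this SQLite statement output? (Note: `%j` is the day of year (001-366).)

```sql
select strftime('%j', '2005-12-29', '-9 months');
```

First apply '-9 months': 2005-12-29 → 2005-03-29.
Day-of-year for 2005-03-29: days since 2005-01-01 inclusive = 88, zero-padded to 088.

088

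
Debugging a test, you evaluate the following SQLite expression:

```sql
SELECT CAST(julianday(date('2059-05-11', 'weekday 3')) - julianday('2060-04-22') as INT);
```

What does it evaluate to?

-344

`weekday 3` advances to the next Wednesday; 2059-05-11 is a Sunday, so it moves forward to 2059-05-14.
17 days remain in May 2059 after the 14th (31 − 14).
Full months from June 2059 through March 2060 contribute their day counts.
Then 22 days into April 2060.
Total: 17 + 30 + 31 + 31 + 30 + 31 + 30 + 31 + 31 + 29 + 31 + 22 = 344.
The subtraction is earlier − later, so the result is −344 → -344.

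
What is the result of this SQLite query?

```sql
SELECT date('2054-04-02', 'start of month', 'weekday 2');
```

`start of month` rewinds 2054-04-02 to 2054-04-01.
`weekday 2` advances to the next Tuesday; 2054-04-01 is a Wednesday, so it moves forward to 2054-04-07.

2054-04-07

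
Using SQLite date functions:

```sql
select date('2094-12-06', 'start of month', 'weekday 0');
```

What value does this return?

`start of month` rewinds 2094-12-06 to 2094-12-01.
`weekday 0` advances to the next Sunday; 2094-12-01 is a Wednesday, so it moves forward to 2094-12-05.

2094-12-05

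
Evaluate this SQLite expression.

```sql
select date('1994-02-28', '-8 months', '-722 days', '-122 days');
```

1991-03-07

Adding -8 months to 1994-02-28 gives 1993-06-28.
Applying '-722 days' to 1993-06-28: counting 722 days back gives 1991-07-07.
Applying '-122 days' to 1991-07-07: counting 122 days back gives 1991-03-07.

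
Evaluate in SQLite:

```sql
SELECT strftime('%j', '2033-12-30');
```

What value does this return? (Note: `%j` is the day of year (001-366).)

Day-of-year for 2033-12-30: days since 2033-01-01 inclusive = 364, zero-padded to 364.

364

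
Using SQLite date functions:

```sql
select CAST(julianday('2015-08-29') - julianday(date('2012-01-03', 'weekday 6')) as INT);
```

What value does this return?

1330

`weekday 6` advances to the next Saturday; 2012-01-03 is a Tuesday, so it moves forward to 2012-01-07.
24 days remain in January 2012 after the 7th (31 − 7).
Full months from February 2012 through July 2015 contribute their day counts.
Then 29 days into August 2015.
Total: 24 + 29 + 31 + 30 + 31 + 30 + 31 + 31 + 30 + 31 + 30 + 31 + 31 + 28 + 31 + 30 + 31 + 30 + 31 + 31 + 30 + 31 + 30 + 31 + 31 + 28 + 31 + 30 + 31 + 30 + 31 + 31 + 30 + 31 + 30 + 31 + 31 + 28 + 31 + 30 + 31 + 30 + 31 + 29 = 1330.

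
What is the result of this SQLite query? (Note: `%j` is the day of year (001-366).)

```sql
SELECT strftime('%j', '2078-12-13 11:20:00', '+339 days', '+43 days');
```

364

First apply '+339 days', '+43 days': 2078-12-13 11:20:00 → 2079-12-30 11:20:00.
Day-of-year for 2079-12-30: days since 2079-01-01 inclusive = 364, zero-padded to 364.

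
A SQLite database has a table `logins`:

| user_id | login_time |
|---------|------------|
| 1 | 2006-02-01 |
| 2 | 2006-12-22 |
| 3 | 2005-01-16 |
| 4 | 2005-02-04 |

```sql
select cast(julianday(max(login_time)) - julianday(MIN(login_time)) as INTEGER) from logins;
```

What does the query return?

MIN = 2005-01-16, MAX = 2006-12-22.
15 days remain in January 2005 after the 16th (31 − 16).
Full months from February 2005 through November 2006 contribute their day counts.
Then 22 days into December 2006.
Total: 15 + 28 + 31 + 30 + 31 + 30 + 31 + 31 + 30 + 31 + 30 + 31 + 31 + 28 + 31 + 30 + 31 + 30 + 31 + 31 + 30 + 31 + 30 + 22 = 705.

705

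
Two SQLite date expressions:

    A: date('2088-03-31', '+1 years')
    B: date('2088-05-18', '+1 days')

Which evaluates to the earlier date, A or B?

A = 2089-03-31.
B = 2088-05-19.
B is earlier.

B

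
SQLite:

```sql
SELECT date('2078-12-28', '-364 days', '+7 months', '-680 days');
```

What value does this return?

2076-09-17

Applying '-364 days' to 2078-12-28: counting 364 days back gives 2077-12-29.
Adding +7 months to 2077-12-29 gives 2078-07-29.
Applying '-680 days' to 2078-07-29: counting 680 days back gives 2076-09-17.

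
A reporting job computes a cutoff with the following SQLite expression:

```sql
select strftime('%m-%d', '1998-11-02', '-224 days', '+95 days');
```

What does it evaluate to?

06-26

First apply '-224 days', '+95 days': 1998-11-02 → 1998-06-26.
`%m-%d` extracts the month-day: 06-26.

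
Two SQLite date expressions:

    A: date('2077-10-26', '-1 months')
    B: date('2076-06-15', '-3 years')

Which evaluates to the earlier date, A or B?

B

A = 2077-09-26.
B = 2073-06-15.
B is earlier.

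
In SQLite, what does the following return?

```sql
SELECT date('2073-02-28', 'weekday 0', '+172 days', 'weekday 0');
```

`weekday 0` advances to the next Sunday; 2073-02-28 is a Tuesday, so it moves forward to 2073-03-05.
Applying '+172 days' to 2073-03-05: counting 172 days forward gives 2073-08-24.
`weekday 0` advances to the next Sunday; 2073-08-24 is a Thursday, so it moves forward to 2073-08-27.

2073-08-27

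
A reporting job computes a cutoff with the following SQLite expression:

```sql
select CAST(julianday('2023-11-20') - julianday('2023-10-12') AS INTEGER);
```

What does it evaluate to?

19 days remain in October 2023 after the 12th (31 − 12).
Then 20 days into November 2023.
Total: 19 + 20 = 39.

39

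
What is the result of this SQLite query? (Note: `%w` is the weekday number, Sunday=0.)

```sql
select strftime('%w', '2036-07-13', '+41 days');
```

First apply '+41 days': 2036-07-13 → 2036-08-23.
2036-08-23 is a Saturday; with Sunday=0 that is 6.

6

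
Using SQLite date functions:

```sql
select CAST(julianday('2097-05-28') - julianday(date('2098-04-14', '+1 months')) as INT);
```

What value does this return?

-351

Adding +1 month to 2098-04-14 gives 2098-05-14.
3 days remain in May 2097 after the 28th (31 − 28).
Full months from June 2097 through April 2098 contribute their day counts.
Then 14 days into May 2098.
Total: 3 + 30 + 31 + 31 + 30 + 31 + 30 + 31 + 31 + 28 + 31 + 30 + 14 = 351.
The subtraction is earlier − later, so the result is −351 → -351.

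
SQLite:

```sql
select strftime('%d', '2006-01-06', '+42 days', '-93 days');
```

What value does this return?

First apply '+42 days', '-93 days': 2006-01-06 → 2005-11-16.
`%d` extracts the 2-digit day of month: 16.

16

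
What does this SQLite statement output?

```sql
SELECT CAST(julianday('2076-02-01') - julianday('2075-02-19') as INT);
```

347

9 days remain in February 2075 after the 19th (28 − 19).
Full months from March 2075 through January 2076 contribute their day counts.
Then 1 day into February 2076.
Total: 9 + 31 + 30 + 31 + 30 + 31 + 31 + 30 + 31 + 30 + 31 + 31 + 1 = 347.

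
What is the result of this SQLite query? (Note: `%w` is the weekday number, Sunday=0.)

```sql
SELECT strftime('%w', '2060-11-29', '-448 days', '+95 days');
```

5

First apply '-448 days', '+95 days': 2060-11-29 → 2059-12-12.
2059-12-12 is a Friday; with Sunday=0 that is 5.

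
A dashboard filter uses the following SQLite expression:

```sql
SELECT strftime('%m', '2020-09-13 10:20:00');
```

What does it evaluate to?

09

`%m` extracts the 2-digit month (01-12): 09.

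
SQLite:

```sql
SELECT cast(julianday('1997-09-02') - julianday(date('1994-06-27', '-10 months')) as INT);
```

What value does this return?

Adding -10 months to 1994-06-27 gives 1993-08-27.
4 days remain in August 1993 after the 27th (31 − 27).
Full months from September 1993 through August 1997 contribute their day counts.
Then 2 days into September 1997.
Total: 4 + 30 + 31 + 30 + 31 + 31 + 28 + 31 + 30 + 31 + 30 + 31 + 31 + 30 + 31 + 30 + 31 + 31 + 28 + 31 + 30 + 31 + 30 + 31 + 31 + 30 + 31 + 30 + 31 + 31 + 29 + 31 + 30 + 31 + 30 + 31 + 31 + 30 + 31 + 30 + 31 + 31 + 28 + 31 + 30 + 31 + 30 + 31 + 31 + 2 = 1467.

1467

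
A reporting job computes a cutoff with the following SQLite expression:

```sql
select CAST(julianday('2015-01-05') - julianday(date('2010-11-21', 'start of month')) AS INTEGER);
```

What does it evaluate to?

`start of month` rewinds 2010-11-21 to 2010-11-01.
29 days remain in November 2010 after the 1st (30 − 1).
Full months from December 2010 through December 2014 contribute their day counts.
Then 5 days into January 2015.
Total: 29 + 31 + 31 + 28 + 31 + 30 + 31 + 30 + 31 + 31 + 30 + 31 + 30 + 31 + 31 + 29 + 31 + 30 + 31 + 30 + 31 + 31 + 30 + 31 + 30 + 31 + 31 + 28 + 31 + 30 + 31 + 30 + 31 + 31 + 30 + 31 + 30 + 31 + 31 + 28 + 31 + 30 + 31 + 30 + 31 + 31 + 30 + 31 + 30 + 31 + 5 = 1526.

1526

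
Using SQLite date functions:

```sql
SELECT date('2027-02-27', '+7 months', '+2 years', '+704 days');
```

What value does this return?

2031-09-01

Adding +7 months to 2027-02-27 gives 2027-09-27.
Adding +2 years to 2027-09-27 gives 2029-09-27.
Applying '+704 days' to 2029-09-27: counting 704 days forward gives 2031-09-01.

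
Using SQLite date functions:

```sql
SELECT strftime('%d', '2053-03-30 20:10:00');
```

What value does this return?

`%d` extracts the 2-digit day of month: 30.

30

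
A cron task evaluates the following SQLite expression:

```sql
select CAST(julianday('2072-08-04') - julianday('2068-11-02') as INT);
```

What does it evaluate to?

28 days remain in November 2068 after the 2nd (30 − 2).
Full months from December 2068 through July 2072 contribute their day counts.
Then 4 days into August 2072.
Total: 28 + 31 + 31 + 28 + 31 + 30 + 31 + 30 + 31 + 31 + 30 + 31 + 30 + 31 + 31 + 28 + 31 + 30 + 31 + 30 + 31 + 31 + 30 + 31 + 30 + 31 + 31 + 28 + 31 + 30 + 31 + 30 + 31 + 31 + 30 + 31 + 30 + 31 + 31 + 29 + 31 + 30 + 31 + 30 + 31 + 4 = 1371.

1371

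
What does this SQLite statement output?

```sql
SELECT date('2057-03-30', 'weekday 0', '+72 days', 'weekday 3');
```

2057-06-13

`weekday 0` advances to the next Sunday; 2057-03-30 is a Friday, so it moves forward to 2057-04-01.
Applying '+72 days' to 2057-04-01: counting 72 days forward gives 2057-06-12.
`weekday 3` advances to the next Wednesday; 2057-06-12 is a Tuesday, so it moves forward to 2057-06-13.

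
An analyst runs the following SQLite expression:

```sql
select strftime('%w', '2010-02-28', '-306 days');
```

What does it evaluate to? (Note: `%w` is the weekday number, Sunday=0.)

2

First apply '-306 days': 2010-02-28 → 2009-04-28.
2009-04-28 is a Tuesday; with Sunday=0 that is 2.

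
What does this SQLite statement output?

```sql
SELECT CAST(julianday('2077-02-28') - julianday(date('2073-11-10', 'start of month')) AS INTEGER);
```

`start of month` rewinds 2073-11-10 to 2073-11-01.
29 days remain in November 2073 after the 1st (30 − 1).
Full months from December 2073 through January 2077 contribute their day counts.
Then 28 days into February 2077.
Total: 29 + 31 + 31 + 28 + 31 + 30 + 31 + 30 + 31 + 31 + 30 + 31 + 30 + 31 + 31 + 28 + 31 + 30 + 31 + 30 + 31 + 31 + 30 + 31 + 30 + 31 + 31 + 29 + 31 + 30 + 31 + 30 + 31 + 31 + 30 + 31 + 30 + 31 + 31 + 28 = 1215.

1215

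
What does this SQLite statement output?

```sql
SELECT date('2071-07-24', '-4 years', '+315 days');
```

2068-06-03

Adding -4 years to 2071-07-24 gives 2067-07-24.
Applying '+315 days' to 2067-07-24: counting 315 days forward gives 2068-06-03.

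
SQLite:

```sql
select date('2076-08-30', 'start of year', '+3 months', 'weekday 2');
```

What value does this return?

`start of year` rewinds 2076-08-30 to 2076-01-01.
Adding +3 months to 2076-01-01 gives 2076-04-01.
`weekday 2` advances to the next Tuesday; 2076-04-01 is a Wednesday, so it moves forward to 2076-04-07.

2076-04-07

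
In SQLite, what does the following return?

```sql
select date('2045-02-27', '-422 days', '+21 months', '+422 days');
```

Applying '-422 days' to 2045-02-27: counting 422 days back gives 2044-01-02.
Adding +21 months to 2044-01-02 gives 2045-10-02.
Applying '+422 days' to 2045-10-02: counting 422 days forward gives 2046-11-28.

2046-11-28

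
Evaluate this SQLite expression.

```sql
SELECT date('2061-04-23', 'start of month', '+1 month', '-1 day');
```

`start of month` rewinds 2061-04-23 to 2061-04-01.
Adding +1 month to 2061-04-01 gives 2061-05-01.
Going back 1 day from 2061-05-01 reaches 2061-04-30 (last day of April, 30 days).

2061-04-30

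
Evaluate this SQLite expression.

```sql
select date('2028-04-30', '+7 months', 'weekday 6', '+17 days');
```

Adding +7 months to 2028-04-30 gives 2028-11-30.
`weekday 6` advances to the next Saturday; 2028-11-30 is a Thursday, so it moves forward to 2028-12-02.
Advancing 17 more days within December lands on 2028-12-19.

2028-12-19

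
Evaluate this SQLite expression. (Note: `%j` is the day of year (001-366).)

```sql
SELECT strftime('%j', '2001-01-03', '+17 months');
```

First apply '+17 months': 2001-01-03 → 2002-06-03.
Day-of-year for 2002-06-03: days since 2002-01-01 inclusive = 154, zero-padded to 154.

154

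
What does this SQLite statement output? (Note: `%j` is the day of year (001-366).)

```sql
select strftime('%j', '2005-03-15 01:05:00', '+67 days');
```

First apply '+67 days': 2005-03-15 01:05:00 → 2005-05-21 01:05:00.
Day-of-year for 2005-05-21: days since 2005-01-01 inclusive = 141, zero-padded to 141.

141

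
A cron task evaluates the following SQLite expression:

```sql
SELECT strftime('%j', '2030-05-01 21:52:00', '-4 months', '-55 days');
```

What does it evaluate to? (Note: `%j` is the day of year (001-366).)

First apply '-4 months', '-55 days': 2030-05-01 21:52:00 → 2029-11-07 21:52:00.
Day-of-year for 2029-11-07: days since 2029-01-01 inclusive = 311, zero-padded to 311.

311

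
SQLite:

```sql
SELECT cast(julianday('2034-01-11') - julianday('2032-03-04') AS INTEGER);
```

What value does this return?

27 days remain in March 2032 after the 4th (31 − 4).
Full months from April 2032 through December 2033 contribute their day counts.
Then 11 days into January 2034.
Total: 27 + 30 + 31 + 30 + 31 + 31 + 30 + 31 + 30 + 31 + 31 + 28 + 31 + 30 + 31 + 30 + 31 + 31 + 30 + 31 + 30 + 31 + 11 = 678.

678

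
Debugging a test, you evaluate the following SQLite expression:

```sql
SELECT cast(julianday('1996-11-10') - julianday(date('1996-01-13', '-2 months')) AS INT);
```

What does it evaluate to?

363

Adding -2 months to 1996-01-13 gives 1995-11-13.
17 days remain in November 1995 after the 13th (30 − 13).
Full months from December 1995 through October 1996 contribute their day counts.
Then 10 days into November 1996.
Total: 17 + 31 + 31 + 29 + 31 + 30 + 31 + 30 + 31 + 31 + 30 + 31 + 10 = 363.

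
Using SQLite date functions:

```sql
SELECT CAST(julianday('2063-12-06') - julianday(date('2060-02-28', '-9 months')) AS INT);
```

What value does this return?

Adding -9 months to 2060-02-28 gives 2059-05-28.
3 days remain in May 2059 after the 28th (31 − 28).
Full months from June 2059 through November 2063 contribute their day counts.
Then 6 days into December 2063.
Total: 3 + 30 + 31 + 31 + 30 + 31 + 30 + 31 + 31 + 29 + 31 + 30 + 31 + 30 + 31 + 31 + 30 + 31 + 30 + 31 + 31 + 28 + 31 + 30 + 31 + 30 + 31 + 31 + 30 + 31 + 30 + 31 + 31 + 28 + 31 + 30 + 31 + 30 + 31 + 31 + 30 + 31 + 30 + 31 + 31 + 28 + 31 + 30 + 31 + 30 + 31 + 31 + 30 + 31 + 30 + 6 = 1653.

1653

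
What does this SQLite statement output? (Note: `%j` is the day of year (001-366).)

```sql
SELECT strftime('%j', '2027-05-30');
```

Day-of-year for 2027-05-30: days since 2027-01-01 inclusive = 150, zero-padded to 150.

150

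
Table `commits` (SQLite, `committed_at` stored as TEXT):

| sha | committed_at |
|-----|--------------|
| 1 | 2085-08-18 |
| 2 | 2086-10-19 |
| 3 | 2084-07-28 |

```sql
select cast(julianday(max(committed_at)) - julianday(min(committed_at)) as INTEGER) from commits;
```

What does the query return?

813

MIN = 2084-07-28, MAX = 2086-10-19.
3 days remain in July 2084 after the 28th (31 − 28).
Full months from August 2084 through September 2086 contribute their day counts.
Then 19 days into October 2086.
Total: 3 + 31 + 30 + 31 + 30 + 31 + 31 + 28 + 31 + 30 + 31 + 30 + 31 + 31 + 30 + 31 + 30 + 31 + 31 + 28 + 31 + 30 + 31 + 30 + 31 + 31 + 30 + 19 = 813.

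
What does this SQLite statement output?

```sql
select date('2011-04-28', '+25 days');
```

April 2011 has 30 days; 2 remain after the 28th, so 3 days reach 2011-05-01.
Advancing 22 more days within May lands on 2011-05-23.

2011-05-23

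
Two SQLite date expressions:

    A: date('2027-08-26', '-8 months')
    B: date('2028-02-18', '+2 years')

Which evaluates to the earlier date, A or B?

A = 2026-12-26.
B = 2030-02-18.
A is earlier.

A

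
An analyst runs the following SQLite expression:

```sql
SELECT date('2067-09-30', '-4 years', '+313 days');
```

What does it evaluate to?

2064-08-08

Adding -4 years to 2067-09-30 gives 2063-09-30.
Applying '+313 days' to 2063-09-30: counting 313 days forward gives 2064-08-08.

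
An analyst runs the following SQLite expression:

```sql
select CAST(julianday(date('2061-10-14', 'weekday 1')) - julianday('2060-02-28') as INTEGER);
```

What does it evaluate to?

`weekday 1` advances to the next Monday; 2061-10-14 is a Friday, so it moves forward to 2061-10-17.
1 day remains in February 2060 after the 28th (29 − 28).
Full months from March 2060 through September 2061 contribute their day counts.
Then 17 days into October 2061.
Total: 1 + 31 + 30 + 31 + 30 + 31 + 31 + 30 + 31 + 30 + 31 + 31 + 28 + 31 + 30 + 31 + 30 + 31 + 31 + 30 + 17 = 597.

597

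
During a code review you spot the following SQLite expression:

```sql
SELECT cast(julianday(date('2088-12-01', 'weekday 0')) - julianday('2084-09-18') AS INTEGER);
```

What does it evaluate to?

`weekday 0` advances to the next Sunday; 2088-12-01 is a Wednesday, so it moves forward to 2088-12-05.
12 days remain in September 2084 after the 18th (30 − 18).
Full months from October 2084 through November 2088 contribute their day counts.
Then 5 days into December 2088.
Total: 12 + 31 + 30 + 31 + 31 + 28 + 31 + 30 + 31 + 30 + 31 + 31 + 30 + 31 + 30 + 31 + 31 + 28 + 31 + 30 + 31 + 30 + 31 + 31 + 30 + 31 + 30 + 31 + 31 + 28 + 31 + 30 + 31 + 30 + 31 + 31 + 30 + 31 + 30 + 31 + 31 + 29 + 31 + 30 + 31 + 30 + 31 + 31 + 30 + 31 + 30 + 5 = 1539.

1539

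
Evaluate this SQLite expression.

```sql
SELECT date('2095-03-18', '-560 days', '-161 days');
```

2093-03-27

Applying '-560 days' to 2095-03-18: counting 560 days back gives 2093-09-04.
Applying '-161 days' to 2093-09-04: counting 161 days back gives 2093-03-27.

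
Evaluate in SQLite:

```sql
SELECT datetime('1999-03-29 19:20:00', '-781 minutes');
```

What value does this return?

1999-03-29 06:19:00

781 minutes = 13h 1m; -781 minutes from 1999-03-29 19:20:00 is 1999-03-29 06:19:00.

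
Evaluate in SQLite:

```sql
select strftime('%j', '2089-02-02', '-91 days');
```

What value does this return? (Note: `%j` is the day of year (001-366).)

First apply '-91 days': 2089-02-02 → 2088-11-03.
Day-of-year for 2088-11-03: days since 2088-01-01 inclusive = 308, zero-padded to 308.

308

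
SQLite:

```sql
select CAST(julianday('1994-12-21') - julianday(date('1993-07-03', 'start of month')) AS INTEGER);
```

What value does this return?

538

`start of month` rewinds 1993-07-03 to 1993-07-01.
30 days remain in July 1993 after the 1st (31 − 1).
Full months from August 1993 through November 1994 contribute their day counts.
Then 21 days into December 1994.
Total: 30 + 31 + 30 + 31 + 30 + 31 + 31 + 28 + 31 + 30 + 31 + 30 + 31 + 31 + 30 + 31 + 30 + 21 = 538.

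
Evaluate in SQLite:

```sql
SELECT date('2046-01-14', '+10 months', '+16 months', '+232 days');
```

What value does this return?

Adding +10 months to 2046-01-14 gives 2046-11-14.
Adding +16 months to 2046-11-14 gives 2048-03-14.
Applying '+232 days' to 2048-03-14: counting 232 days forward gives 2048-11-01.

2048-11-01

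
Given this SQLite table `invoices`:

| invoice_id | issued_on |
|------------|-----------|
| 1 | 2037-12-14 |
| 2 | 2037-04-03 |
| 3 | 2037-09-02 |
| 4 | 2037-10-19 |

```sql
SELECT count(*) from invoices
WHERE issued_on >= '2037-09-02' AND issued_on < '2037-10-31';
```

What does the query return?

Rows in [2037-09-02, 2037-10-31): 2037-09-02, 2037-10-19 → 2 rows.

2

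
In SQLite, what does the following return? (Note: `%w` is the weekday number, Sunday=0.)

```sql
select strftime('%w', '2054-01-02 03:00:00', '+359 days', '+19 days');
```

First apply '+359 days', '+19 days': 2054-01-02 03:00:00 → 2055-01-15 03:00:00.
2055-01-15 is a Friday; with Sunday=0 that is 5.

5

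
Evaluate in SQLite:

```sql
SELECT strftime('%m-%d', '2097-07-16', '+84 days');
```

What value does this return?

First apply '+84 days': 2097-07-16 → 2097-10-08.
`%m-%d` extracts the month-day: 10-08.

10-08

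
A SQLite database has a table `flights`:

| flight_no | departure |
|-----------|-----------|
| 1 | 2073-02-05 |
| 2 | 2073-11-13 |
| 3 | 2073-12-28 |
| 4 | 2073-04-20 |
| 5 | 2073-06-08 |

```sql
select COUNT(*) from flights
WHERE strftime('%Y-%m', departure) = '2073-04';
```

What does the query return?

Rows with year-month 2073-04: 2073-04-20 → 1.

1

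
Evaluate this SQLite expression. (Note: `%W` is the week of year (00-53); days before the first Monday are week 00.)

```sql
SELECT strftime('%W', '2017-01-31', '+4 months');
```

First apply '+4 months': 2017-01-31 → 2017-05-31.
2017-05-31 is a Wednesday. SQLite's %W counts Mondays since the year started; the result is 22.

22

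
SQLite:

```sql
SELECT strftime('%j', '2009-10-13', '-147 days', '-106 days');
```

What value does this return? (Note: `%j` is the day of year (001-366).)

033

First apply '-147 days', '-106 days': 2009-10-13 → 2009-02-02.
Day-of-year for 2009-02-02: days since 2009-01-01 inclusive = 33, zero-padded to 033.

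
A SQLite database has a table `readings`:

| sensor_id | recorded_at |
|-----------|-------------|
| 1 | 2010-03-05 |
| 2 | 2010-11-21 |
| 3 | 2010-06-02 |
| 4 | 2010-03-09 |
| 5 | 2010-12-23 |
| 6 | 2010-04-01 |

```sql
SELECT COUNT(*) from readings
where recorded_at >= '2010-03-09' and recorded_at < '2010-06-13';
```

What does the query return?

Rows in [2010-03-09, 2010-06-13): 2010-06-02, 2010-03-09, 2010-04-01 → 3 rows.

3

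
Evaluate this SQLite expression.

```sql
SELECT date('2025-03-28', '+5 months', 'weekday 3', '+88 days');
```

2025-11-30

Adding +5 months to 2025-03-28 gives 2025-08-28.
`weekday 3` advances to the next Wednesday; 2025-08-28 is a Thursday, so it moves forward to 2025-09-03.
Applying '+88 days' to 2025-09-03: counting 88 days forward gives 2025-11-30.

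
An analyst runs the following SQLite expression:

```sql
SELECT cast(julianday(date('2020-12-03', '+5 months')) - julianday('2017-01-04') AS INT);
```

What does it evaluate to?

Adding +5 months to 2020-12-03 gives 2021-05-03.
27 days remain in January 2017 after the 4th (31 − 4).
Full months from February 2017 through April 2021 contribute their day counts.
Then 3 days into May 2021.
Total: 27 + 28 + 31 + 30 + 31 + 30 + 31 + 31 + 30 + 31 + 30 + 31 + 31 + 28 + 31 + 30 + 31 + 30 + 31 + 31 + 30 + 31 + 30 + 31 + 31 + 28 + 31 + 30 + 31 + 30 + 31 + 31 + 30 + 31 + 30 + 31 + 31 + 29 + 31 + 30 + 31 + 30 + 31 + 31 + 30 + 31 + 30 + 31 + 31 + 28 + 31 + 30 + 3 = 1580.

1580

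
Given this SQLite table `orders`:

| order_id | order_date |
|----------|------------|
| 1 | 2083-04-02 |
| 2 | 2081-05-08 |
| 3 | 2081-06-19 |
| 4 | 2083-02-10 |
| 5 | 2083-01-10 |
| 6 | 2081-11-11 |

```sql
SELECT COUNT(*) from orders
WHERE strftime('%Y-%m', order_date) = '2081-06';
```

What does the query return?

1

Rows with year-month 2081-06: 2081-06-19 → 1.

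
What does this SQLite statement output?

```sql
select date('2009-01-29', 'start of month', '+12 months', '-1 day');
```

`start of month` rewinds 2009-01-29 to 2009-01-01.
Adding +12 months to 2009-01-01 gives 2010-01-01.
Going back 1 day from 2010-01-01 reaches 2009-12-31 (last day of December, 31 days).

2009-12-31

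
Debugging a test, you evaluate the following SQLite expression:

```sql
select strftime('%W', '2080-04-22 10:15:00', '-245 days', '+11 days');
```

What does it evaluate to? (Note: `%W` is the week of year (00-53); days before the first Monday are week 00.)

First apply '-245 days', '+11 days': 2080-04-22 10:15:00 → 2079-09-01 10:15:00.
2079-09-01 is a Friday. SQLite's %W counts Mondays since the year started; the result is 35.

35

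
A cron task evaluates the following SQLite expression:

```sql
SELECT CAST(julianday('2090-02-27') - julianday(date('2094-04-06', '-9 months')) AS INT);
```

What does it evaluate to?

Adding -9 months to 2094-04-06 gives 2093-07-06.
1 day remains in February 2090 after the 27th (28 − 27).
Full months from March 2090 through June 2093 contribute their day counts.
Then 6 days into July 2093.
Total: 1 + 31 + 30 + 31 + 30 + 31 + 31 + 30 + 31 + 30 + 31 + 31 + 28 + 31 + 30 + 31 + 30 + 31 + 31 + 30 + 31 + 30 + 31 + 31 + 29 + 31 + 30 + 31 + 30 + 31 + 31 + 30 + 31 + 30 + 31 + 31 + 28 + 31 + 30 + 31 + 30 + 6 = 1225.
The subtraction is earlier − later, so the result is −1225 → -1225.

-1225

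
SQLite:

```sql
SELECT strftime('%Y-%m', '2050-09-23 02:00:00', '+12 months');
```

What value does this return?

2051-09

First apply '+12 months': 2050-09-23 02:00:00 → 2051-09-23 02:00:00.
`%Y-%m` extracts the year-month: 2051-09.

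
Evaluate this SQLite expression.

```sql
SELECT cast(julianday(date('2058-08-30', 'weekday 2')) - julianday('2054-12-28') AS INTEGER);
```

`weekday 2` advances to the next Tuesday; 2058-08-30 is a Friday, so it moves forward to 2058-09-03.
3 days remain in December 2054 after the 28th (31 − 28).
Full months from January 2055 through August 2058 contribute their day counts.
Then 3 days into September 2058.
Total: 3 + 31 + 28 + 31 + 30 + 31 + 30 + 31 + 31 + 30 + 31 + 30 + 31 + 31 + 29 + 31 + 30 + 31 + 30 + 31 + 31 + 30 + 31 + 30 + 31 + 31 + 28 + 31 + 30 + 31 + 30 + 31 + 31 + 30 + 31 + 30 + 31 + 31 + 28 + 31 + 30 + 31 + 30 + 31 + 31 + 3 = 1345.

1345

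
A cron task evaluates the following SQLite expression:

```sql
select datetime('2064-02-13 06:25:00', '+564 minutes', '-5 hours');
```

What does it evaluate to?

2064-02-13 10:49:00

564 minutes = 9h 24m; +564 minutes from 2064-02-13 06:25:00 is 2064-02-13 15:49:00.
-5 hours from 2064-02-13 15:49:00 is 2064-02-13 10:49:00.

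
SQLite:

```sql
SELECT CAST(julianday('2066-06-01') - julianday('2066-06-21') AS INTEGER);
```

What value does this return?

-20

Both dates are in June 2066: 21 − 1 = 20.
The subtraction is earlier − later, so the result is −20 → -20.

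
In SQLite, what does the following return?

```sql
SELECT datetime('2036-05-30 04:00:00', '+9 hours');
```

2036-05-30 13:00:00

+9 hours from 2036-05-30 04:00:00 is 2036-05-30 13:00:00.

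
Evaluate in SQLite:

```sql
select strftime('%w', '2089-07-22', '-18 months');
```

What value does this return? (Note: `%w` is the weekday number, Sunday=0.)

4

First apply '-18 months': 2089-07-22 → 2088-01-22.
2088-01-22 is a Thursday; with Sunday=0 that is 4.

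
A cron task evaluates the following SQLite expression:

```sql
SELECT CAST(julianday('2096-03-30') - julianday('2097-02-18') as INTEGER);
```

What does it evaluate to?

1 day remains in March 2096 after the 30th (31 − 30).
Full months from April 2096 through January 2097 contribute their day counts.
Then 18 days into February 2097.
Total: 1 + 30 + 31 + 30 + 31 + 31 + 30 + 31 + 30 + 31 + 31 + 18 = 325.
The subtraction is earlier − later, so the result is −325 → -325.

-325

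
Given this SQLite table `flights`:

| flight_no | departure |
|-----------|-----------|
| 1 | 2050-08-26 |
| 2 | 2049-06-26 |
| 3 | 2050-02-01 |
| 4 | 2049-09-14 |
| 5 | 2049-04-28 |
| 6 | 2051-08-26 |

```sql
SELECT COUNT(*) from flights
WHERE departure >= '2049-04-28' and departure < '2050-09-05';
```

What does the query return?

5

Rows in [2049-04-28, 2050-09-05): 2050-08-26, 2049-06-26, 2050-02-01, 2049-09-14, 2049-04-28 → 5 rows.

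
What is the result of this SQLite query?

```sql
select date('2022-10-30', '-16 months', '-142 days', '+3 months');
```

Adding -16 months to 2022-10-30 gives 2021-06-30.
Applying '-142 days' to 2021-06-30: counting 142 days back gives 2021-02-08.
Adding +3 months to 2021-02-08 gives 2021-05-08.

2021-05-08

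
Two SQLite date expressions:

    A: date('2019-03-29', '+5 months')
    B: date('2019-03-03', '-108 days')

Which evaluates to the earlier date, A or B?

A = 2019-08-29.
B = 2018-11-15.
B is earlier.

B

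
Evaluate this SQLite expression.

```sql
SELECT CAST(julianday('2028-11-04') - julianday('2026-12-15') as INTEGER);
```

690

16 days remain in December 2026 after the 15th (31 − 15).
Full months from January 2027 through October 2028 contribute their day counts.
Then 4 days into November 2028.
Total: 16 + 31 + 28 + 31 + 30 + 31 + 30 + 31 + 31 + 30 + 31 + 30 + 31 + 31 + 29 + 31 + 30 + 31 + 30 + 31 + 31 + 30 + 31 + 4 = 690.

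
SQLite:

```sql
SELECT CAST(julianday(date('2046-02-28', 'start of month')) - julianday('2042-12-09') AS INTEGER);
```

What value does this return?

`start of month` rewinds 2046-02-28 to 2046-02-01.
22 days remain in December 2042 after the 9th (31 − 9).
Full months from January 2043 through January 2046 contribute their day counts.
Then 1 day into February 2046.
Total: 22 + 31 + 28 + 31 + 30 + 31 + 30 + 31 + 31 + 30 + 31 + 30 + 31 + 31 + 29 + 31 + 30 + 31 + 30 + 31 + 31 + 30 + 31 + 30 + 31 + 31 + 28 + 31 + 30 + 31 + 30 + 31 + 31 + 30 + 31 + 30 + 31 + 31 + 1 = 1150.

1150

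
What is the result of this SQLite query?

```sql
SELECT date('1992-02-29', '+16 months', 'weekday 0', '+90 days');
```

Adding +16 months to 1992-02-29 gives 1993-06-29.
`weekday 0` advances to the next Sunday; 1993-06-29 is a Tuesday, so it moves forward to 1993-07-04.
Applying '+90 days' to 1993-07-04: counting 90 days forward gives 1993-10-02.

1993-10-02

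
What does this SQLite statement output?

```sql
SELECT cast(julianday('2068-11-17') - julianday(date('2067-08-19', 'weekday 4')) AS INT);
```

`weekday 4` advances to the next Thursday; 2067-08-19 is a Friday, so it moves forward to 2067-08-25.
6 days remain in August 2067 after the 25th (31 − 25).
Full months from September 2067 through October 2068 contribute their day counts.
Then 17 days into November 2068.
Total: 6 + 30 + 31 + 30 + 31 + 31 + 29 + 31 + 30 + 31 + 30 + 31 + 31 + 30 + 31 + 17 = 450.

450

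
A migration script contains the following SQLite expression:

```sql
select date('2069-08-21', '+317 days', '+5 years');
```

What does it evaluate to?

Applying '+317 days' to 2069-08-21: counting 317 days forward gives 2070-07-04.
Adding +5 years to 2070-07-04 gives 2075-07-04.

2075-07-04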